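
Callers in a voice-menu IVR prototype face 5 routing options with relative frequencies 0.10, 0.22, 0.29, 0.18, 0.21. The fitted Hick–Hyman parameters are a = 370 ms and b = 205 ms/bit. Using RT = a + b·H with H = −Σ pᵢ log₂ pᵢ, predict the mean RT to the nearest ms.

831 ms

Entropy contributions −pᵢ log₂ pᵢ: 0.3322, 0.4806, 0.5179, 0.4453, 0.4728; sum H = 2.2488 bits.
RT = a + bH = 370 + 205·2.2488 = 831.00 ms.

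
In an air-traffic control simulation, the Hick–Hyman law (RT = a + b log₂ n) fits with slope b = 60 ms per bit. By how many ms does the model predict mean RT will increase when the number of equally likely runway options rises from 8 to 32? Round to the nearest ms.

120 ms

ΔRT = (a + b log₂ n₂) − (a + b log₂ n₁) = b·(log₂ n₂ − log₂ n₁).
log₂(32) − log₂(8) = log₂(32/8) = log₂(4) = 2.
ΔRT = 60 × 2.0000 = 120.000 ms.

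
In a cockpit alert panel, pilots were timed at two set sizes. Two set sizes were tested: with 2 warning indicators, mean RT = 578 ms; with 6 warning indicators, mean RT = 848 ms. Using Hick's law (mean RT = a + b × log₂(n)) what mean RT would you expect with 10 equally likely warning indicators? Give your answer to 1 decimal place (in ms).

With log₂ n on the abscissa the relation is linear; from the two conditions:
  b = (848 − 578) / (log₂ 6 − log₂ 2) = 270 / (2.5850 − 1) = 170.351 ms/bit
  a = 578 − 170.351 × 1 = 407.649 ms
Then RT(10) = 407.649 + 170.351 × log₂ 10 = 407.649 + 170.351 × 3.3219 ≈ 973.543 ms.

973.5 ms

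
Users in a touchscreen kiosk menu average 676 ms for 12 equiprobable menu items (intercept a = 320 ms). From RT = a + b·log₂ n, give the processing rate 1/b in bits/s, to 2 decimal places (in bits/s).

Choice component = 676 − 320 = 356 ms over log₂(12) = 3.5850 bits.
b = 356 / 3.5850 = 99.304 ms/bit, so 1/b = 10.070 bits/s.

10.07 bits/s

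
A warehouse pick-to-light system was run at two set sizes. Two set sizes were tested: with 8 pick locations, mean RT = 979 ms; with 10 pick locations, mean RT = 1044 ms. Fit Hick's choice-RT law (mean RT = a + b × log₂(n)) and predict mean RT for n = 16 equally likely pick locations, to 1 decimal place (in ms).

RT is linear in log₂ n, so two points fix the line:
  b = (1044 − 979) / (log₂ 10 − log₂ 8) = 65 / (3.3219 − 3) = 201.908 ms/bit
  a = 979 − 201.908 × 3 = 373.275 ms
Then RT(16) = 373.275 + 201.908 × log₂ 16 = 373.275 + 201.908 × 4 ≈ 1180.908 ms.

1180.9 ms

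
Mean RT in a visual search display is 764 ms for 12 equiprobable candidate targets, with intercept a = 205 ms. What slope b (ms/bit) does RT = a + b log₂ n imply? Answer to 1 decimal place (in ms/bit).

log₂(12) = 3.5850 bits.
b = (RT − a)/log₂ n = (764 − 205) / 3.5850 = 155.929 ms/bit.

155.9 ms/bit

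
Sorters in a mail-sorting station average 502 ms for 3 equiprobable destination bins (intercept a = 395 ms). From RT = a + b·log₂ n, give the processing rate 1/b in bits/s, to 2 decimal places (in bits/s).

14.81 bits/s

b = (502 − 395)/log₂ 3 = 107/1.5850 = 67.509 ms per bit = 0.06751 s/bit; the reciprocal is 14.813 bits/s.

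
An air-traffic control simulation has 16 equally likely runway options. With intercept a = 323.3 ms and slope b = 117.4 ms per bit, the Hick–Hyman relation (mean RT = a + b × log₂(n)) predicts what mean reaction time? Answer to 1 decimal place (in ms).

792.9 ms

log₂(16) = 4 bits, so RT = 323.3 + 117.4 × 4 ≈ 792.900 ms.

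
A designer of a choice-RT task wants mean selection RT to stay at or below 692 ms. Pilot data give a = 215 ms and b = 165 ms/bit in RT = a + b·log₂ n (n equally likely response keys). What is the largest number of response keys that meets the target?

165·log₂ n ≤ 692 − 215 = 477, giving log₂ n ≤ 2.8909 and n ≤ 7.417. The largest whole number is 7.

7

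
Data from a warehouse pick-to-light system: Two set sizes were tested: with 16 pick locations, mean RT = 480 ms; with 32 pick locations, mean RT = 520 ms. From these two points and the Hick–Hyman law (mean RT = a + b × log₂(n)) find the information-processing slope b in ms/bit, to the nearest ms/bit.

The slope on a log₂ axis is (520 − 480) / (5 − 4) = 40 ms/bit.

40 ms/bit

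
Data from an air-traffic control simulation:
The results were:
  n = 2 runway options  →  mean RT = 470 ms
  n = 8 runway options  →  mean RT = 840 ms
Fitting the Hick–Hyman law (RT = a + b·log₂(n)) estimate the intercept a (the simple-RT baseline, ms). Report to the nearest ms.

The slope on a log₂ axis is (840 − 470) / (3 − 1) = 185 ms/bit.
a = RT₁ − b·log₂ n₁ = 470 − 185 × 1 = 285.000 ms.

285 ms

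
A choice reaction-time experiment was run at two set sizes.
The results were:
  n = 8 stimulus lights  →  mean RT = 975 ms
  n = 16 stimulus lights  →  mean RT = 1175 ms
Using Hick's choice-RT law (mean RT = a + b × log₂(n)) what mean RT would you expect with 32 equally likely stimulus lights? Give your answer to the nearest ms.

1375 ms

RT is linear in log₂ n, so two points fix the line:
  b = (1175 − 975) / (log₂ 16 − log₂ 8) = 200 / (4 − 3) = 200 ms/bit
  a = 975 − 200 × 3 = 375 ms
Then RT(32) = 375 + 200 × log₂ 32 = 375 + 200 × 5 ≈ 1375.000 ms.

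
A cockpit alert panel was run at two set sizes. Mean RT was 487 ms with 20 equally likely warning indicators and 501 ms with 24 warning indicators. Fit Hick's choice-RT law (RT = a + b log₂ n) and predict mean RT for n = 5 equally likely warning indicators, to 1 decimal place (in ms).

With log₂ n on the abscissa the relation is linear; from the two conditions:
  b = (501 − 487) / (log₂ 24 − log₂ 20) = 14 / (4.5850 − 4.3219) = 53.225 ms/bit
  a = 487 − 53.225 × 4.3219 = 256.965 ms
Then RT(5) = 256.965 + 53.225 × log₂ 5 = 256.965 + 53.225 × 2.3219 ≈ 380.550 ms.

380.6 ms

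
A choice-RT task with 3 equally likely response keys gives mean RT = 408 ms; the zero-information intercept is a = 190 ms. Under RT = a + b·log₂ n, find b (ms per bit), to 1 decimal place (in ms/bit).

137.5 ms/bit

log₂(3) = 1.5850 bits.
b = (RT − a)/log₂ n = (408 − 190) / 1.5850 = 137.543 ms/bit.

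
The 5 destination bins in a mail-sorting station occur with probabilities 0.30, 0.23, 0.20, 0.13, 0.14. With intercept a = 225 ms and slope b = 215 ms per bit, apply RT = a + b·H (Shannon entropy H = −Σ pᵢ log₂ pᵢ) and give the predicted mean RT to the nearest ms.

Entropy contributions −pᵢ log₂ pᵢ: 0.5211, 0.4877, 0.4644, 0.3826, 0.3971; sum H = 2.2529 bits.
RT = a + bH = 225 + 215·2.2529 = 709.37 ms.

709 ms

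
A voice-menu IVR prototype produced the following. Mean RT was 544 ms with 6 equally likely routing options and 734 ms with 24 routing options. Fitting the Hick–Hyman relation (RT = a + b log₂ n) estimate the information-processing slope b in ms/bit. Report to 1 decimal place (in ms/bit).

95.0 ms/bit

Slope: b = (734 − 544) / (log₂ 24 − log₂ 6) = 190/2.0000 = 95.000 ms/bit.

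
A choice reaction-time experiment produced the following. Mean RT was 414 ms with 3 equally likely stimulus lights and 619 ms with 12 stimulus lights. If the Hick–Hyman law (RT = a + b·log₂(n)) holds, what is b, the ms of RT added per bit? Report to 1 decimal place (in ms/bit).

102.5 ms/bit

Slope: b = (619 − 414) / (log₂ 12 − log₂ 3) = 205/2.0000 = 102.500 ms/bit.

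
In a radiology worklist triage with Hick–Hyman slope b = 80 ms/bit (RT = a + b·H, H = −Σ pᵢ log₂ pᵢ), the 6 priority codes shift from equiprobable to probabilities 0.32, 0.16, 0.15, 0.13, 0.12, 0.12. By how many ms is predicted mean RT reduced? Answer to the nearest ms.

Equiprobable entropy H₀ = log₂ 6 = 2.5850 bits.
Skewed entropy H = −Σ pᵢ log₂ pᵢ = 2.4764 bits.
ΔRT = b·(H₀ − H) = 80 × 0.1086 = 8.69 ms.

9 ms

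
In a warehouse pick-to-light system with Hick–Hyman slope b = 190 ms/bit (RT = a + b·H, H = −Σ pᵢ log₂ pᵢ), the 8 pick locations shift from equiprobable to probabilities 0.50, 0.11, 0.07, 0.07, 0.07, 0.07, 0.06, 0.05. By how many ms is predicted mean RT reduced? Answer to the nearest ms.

117 ms

The RT saving is b·ΔH. Equiprobable H₀ = log₂(8) = 3.0000 bits; with the given probabilities H = 2.3841 bits.
b·(H₀ − H) = 190 × (3.0000 − 2.3841) = 117.01 ms.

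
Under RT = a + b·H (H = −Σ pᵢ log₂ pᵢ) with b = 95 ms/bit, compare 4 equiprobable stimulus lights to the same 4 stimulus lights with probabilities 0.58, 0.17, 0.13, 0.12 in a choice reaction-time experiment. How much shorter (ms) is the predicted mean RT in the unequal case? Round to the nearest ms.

34 ms

Equiprobable entropy H₀ = log₂ 4 = 2.0000 bits.
Skewed entropy H = −Σ pᵢ log₂ pᵢ = 1.6401 bits.
ΔRT = b·(H₀ − H) = 95 × 0.3599 = 34.19 ms.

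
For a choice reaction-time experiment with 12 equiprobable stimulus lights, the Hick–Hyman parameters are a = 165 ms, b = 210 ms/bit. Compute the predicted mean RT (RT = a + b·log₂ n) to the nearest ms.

918 ms

log₂(12) = 3.5850 bits, so RT = 165 + 210 × 3.5850 ≈ 917.842 ms.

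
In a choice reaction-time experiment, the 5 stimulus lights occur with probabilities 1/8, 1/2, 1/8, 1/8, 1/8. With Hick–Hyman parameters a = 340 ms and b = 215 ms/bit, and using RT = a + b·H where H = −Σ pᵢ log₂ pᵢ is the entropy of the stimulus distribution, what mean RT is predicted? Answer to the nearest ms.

Each term −pᵢ log₂ pᵢ: 0.125·3 + 0.5·1 + 0.125·3 + 0.125·3 + 0.125·3; summed, H = 2.000 bits.
Mean RT = a + bH = 340 + 215·2.000 = 770.00 ms.

770 ms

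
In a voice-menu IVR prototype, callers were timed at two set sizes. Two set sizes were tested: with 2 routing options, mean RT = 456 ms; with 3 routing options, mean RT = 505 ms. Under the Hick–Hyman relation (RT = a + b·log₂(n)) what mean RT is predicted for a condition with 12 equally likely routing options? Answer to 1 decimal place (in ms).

RT is linear in log₂ n, so two points fix the line:
  b = (505 − 456) / (log₂ 3 − log₂ 2) = 49 / (1.5850 − 1) = 83.766 ms/bit
  a = 456 − 83.766 × 1 = 372.234 ms
Then RT(12) = 372.234 + 83.766 × log₂ 12 = 372.234 + 83.766 × 3.5850 ≈ 672.532 ms.

672.5 ms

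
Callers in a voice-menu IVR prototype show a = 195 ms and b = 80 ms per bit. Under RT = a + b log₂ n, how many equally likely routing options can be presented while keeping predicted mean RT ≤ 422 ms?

Set 195 + 80·log₂ n ≤ 422 → log₂ n ≤ (422 − 195)/80 = 2.8375.
So n ≤ 2^2.8375 = 7.148; the largest integer n is 7.

7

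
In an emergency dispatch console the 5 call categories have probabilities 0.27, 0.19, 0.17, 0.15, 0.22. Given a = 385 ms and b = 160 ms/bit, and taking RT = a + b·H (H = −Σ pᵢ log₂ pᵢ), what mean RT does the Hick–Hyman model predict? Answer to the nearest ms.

752 ms

Entropy contributions −pᵢ log₂ pᵢ: 0.5100, 0.4552, 0.4346, 0.4105, 0.4806; sum H = 2.2910 bits.
RT = a + bH = 385 + 160·2.2910 = 751.55 ms.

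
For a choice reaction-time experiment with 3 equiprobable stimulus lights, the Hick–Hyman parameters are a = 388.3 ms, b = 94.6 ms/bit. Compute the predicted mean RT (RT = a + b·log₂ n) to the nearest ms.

538 ms

log₂(3) = 1.5850 bits, so RT = 388.3 + 94.6 × 1.5850 ≈ 538.237 ms.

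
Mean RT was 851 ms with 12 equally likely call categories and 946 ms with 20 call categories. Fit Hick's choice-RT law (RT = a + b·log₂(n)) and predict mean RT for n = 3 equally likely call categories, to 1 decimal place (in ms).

593.2 ms

Solve the two-equation system in a and b:
  b = (946 − 851) / (log₂ 20 − log₂ 12) = 95 / (4.3219 − 3.5850) = 128.907 ms/bit
  a = 851 − 128.907 × 3.5850 = 388.873 ms
Then RT(3) = 388.873 + 128.907 × log₂ 3 = 388.873 + 128.907 × 1.5850 ≈ 593.186 ms.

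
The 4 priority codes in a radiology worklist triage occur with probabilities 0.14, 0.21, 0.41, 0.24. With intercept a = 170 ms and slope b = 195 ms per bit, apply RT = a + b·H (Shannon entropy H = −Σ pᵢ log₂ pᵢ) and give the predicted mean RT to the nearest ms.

Entropy contributions −pᵢ log₂ pᵢ: 0.3971, 0.4728, 0.5274, 0.4941; sum H = 1.8915 bits.
RT = a + bH = 170 + 195·1.8915 = 538.83 ms.

539 ms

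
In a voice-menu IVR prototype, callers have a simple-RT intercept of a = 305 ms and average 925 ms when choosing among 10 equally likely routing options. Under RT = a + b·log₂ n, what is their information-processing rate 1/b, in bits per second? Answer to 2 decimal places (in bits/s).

Choice component = 925 − 305 = 620 ms over log₂(10) = 3.3219 bits.
b = 620 / 3.3219 = 186.639 ms/bit, so 1/b = 5.358 bits/s.

5.36 bits/s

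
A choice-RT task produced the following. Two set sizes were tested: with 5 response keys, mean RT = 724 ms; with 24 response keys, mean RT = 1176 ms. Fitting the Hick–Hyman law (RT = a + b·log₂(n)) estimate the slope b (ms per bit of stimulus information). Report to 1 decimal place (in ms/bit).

199.7 ms/bit

The slope on a log₂ axis is (1176 − 724) / (4.5850 − 2.3219) = 199.732 ms/bit.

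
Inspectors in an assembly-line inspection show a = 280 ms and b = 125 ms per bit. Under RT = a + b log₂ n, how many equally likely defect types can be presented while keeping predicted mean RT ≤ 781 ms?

Information budget: (781 − 280)/125 = 4.0080 bits, so n ≤ 2^4.0080 = 16.089 → at most 16.

16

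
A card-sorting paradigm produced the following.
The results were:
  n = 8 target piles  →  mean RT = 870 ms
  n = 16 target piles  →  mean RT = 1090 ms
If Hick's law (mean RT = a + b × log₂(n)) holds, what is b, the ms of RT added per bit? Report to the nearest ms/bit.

The slope on a log₂ axis is (1090 − 870) / (4 − 3) = 220 ms/bit.

220 ms/bit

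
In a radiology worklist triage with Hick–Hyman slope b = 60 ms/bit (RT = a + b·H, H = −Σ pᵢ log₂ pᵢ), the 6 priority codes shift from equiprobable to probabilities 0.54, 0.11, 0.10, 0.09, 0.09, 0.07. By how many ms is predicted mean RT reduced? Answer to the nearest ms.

The RT saving is b·ΔH. Equiprobable H₀ = log₂(6) = 2.5850 bits; with the given probabilities H = 2.0564 bits.
b·(H₀ − H) = 60 × (2.5850 − 2.0564) = 31.71 ms.

32 ms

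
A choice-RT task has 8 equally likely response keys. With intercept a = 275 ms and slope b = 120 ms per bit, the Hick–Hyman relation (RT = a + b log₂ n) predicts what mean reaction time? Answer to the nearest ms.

log₂(8) = 3 bits, so RT = 275 + 120 × 3 ≈ 635.000 ms.

635 ms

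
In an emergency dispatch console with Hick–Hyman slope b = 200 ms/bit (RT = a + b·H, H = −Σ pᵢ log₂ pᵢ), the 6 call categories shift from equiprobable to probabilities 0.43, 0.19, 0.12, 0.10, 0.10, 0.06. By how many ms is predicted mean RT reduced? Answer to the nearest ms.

66 ms

The RT saving is b·ΔH. Equiprobable H₀ = log₂(6) = 2.5850 bits; with the given probabilities H = 2.2538 bits.
b·(H₀ − H) = 200 × (2.5850 − 2.2538) = 66.24 ms.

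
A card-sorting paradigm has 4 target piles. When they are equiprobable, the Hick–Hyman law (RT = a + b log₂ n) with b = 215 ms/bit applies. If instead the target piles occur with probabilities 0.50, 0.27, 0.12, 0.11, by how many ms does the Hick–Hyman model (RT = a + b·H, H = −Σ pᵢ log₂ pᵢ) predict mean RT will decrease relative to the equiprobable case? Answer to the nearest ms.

Equiprobable entropy H₀ = log₂ 4 = 2.0000 bits.
Skewed entropy H = −Σ pᵢ log₂ pᵢ = 1.7274 bits.
ΔRT = b·(H₀ − H) = 215 × 0.2726 = 58.61 ms.

59 ms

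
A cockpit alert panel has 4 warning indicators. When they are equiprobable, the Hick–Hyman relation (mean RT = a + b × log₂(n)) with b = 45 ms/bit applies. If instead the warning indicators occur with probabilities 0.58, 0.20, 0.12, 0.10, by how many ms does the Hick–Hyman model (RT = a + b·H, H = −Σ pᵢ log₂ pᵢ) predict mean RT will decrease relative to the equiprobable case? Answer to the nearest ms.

17 ms

Equiprobable entropy H₀ = log₂ 4 = 2.0000 bits.
Skewed entropy H = −Σ pᵢ log₂ pᵢ = 1.6195 bits.
ΔRT = b·(H₀ − H) = 45 × 0.3805 = 17.12 ms.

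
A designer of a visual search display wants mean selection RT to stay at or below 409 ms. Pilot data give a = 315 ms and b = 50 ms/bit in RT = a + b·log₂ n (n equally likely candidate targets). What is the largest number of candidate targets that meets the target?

50·log₂ n ≤ 409 − 315 = 94, giving log₂ n ≤ 1.8800 and n ≤ 3.681. The largest whole number is 3.

3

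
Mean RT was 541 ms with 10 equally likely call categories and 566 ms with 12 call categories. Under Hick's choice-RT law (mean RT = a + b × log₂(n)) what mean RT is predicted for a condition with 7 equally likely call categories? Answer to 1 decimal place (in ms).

492.1 ms

Solve the two-equation system in a and b:
  b = (566 − 541) / (log₂ 12 − log₂ 10) = 25 / (3.5850 − 3.3219) = 95.045 ms/bit
  a = 541 − 95.045 × 3.3219 = 225.269 ms
Then RT(7) = 225.269 + 95.045 × log₂ 7 = 225.269 + 95.045 × 2.8074 ≈ 492.093 ms.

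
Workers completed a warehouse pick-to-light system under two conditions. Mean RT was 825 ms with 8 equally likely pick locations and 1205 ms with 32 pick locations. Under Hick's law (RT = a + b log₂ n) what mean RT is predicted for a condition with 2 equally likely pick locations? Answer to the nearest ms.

445 ms

Fit slope and intercept:
  b = (1205 − 825) / (log₂ 32 − log₂ 8) = 380 / (5 − 3) = 190 ms/bit
  a = 825 − 190 × 3 = 255 ms
Then RT(2) = 255 + 190 × log₂ 2 = 255 + 190 × 1 ≈ 445.000 ms.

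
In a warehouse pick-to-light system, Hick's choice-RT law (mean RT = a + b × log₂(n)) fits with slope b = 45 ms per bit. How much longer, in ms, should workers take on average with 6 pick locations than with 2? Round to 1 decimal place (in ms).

71.3 ms

The intercept a cancels: ΔRT = b·(log₂ n₂ − log₂ n₁) = b·log₂(n₂/n₁).
log₂(6) − log₂(2) = 2.5850 − 1 = 1.5850.
ΔRT = 45 × 1.5850 = 71.323 ms.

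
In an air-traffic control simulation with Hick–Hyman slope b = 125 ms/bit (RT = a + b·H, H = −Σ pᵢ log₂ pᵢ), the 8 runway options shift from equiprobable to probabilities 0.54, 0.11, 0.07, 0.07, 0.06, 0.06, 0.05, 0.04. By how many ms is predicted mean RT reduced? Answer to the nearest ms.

93 ms

Equiprobable entropy H₀ = log₂ 8 = 3.0000 bits.
Skewed entropy H = −Σ pᵢ log₂ pᵢ = 2.2564 bits.
ΔRT = b·(H₀ − H) = 125 × 0.7436 = 92.96 ms.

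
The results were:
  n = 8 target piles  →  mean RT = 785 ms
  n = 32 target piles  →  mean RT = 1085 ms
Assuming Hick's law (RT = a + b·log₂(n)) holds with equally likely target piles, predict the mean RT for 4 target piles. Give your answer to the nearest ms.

635 ms

Solve the two-equation system in a and b:
  b = (1085 − 785) / (log₂ 32 − log₂ 8) = 300 / (5 − 3) = 150 ms/bit
  a = 785 − 150 × 3 = 335 ms
Then RT(4) = 335 + 150 × log₂ 4 = 335 + 150 × 2 ≈ 635.000 ms.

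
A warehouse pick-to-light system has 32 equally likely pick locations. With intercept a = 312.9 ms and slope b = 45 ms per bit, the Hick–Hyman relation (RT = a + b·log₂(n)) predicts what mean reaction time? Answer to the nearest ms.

log₂(32) = 5 bits, so RT = 312.9 + 45 × 5 ≈ 537.900 ms.

538 ms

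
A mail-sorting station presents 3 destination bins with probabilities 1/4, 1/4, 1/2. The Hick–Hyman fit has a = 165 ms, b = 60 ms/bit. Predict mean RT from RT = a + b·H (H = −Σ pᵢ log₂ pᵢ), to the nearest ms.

H = −Σ pᵢ log₂ pᵢ = 0.25·2 + 0.25·2 + 0.5·1 = 1.500 bits.
RT = 165 + 60 × 1.500 = 255.00 ms.

255 ms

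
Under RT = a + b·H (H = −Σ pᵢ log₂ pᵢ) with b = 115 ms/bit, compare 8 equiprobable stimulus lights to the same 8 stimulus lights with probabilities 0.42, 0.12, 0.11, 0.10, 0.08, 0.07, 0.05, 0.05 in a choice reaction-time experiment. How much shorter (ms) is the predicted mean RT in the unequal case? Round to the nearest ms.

50 ms

The RT saving is b·ΔH. Equiprobable H₀ = log₂(8) = 3.0000 bits; with the given probabilities H = 2.5674 bits.
b·(H₀ − H) = 115 × (3.0000 − 2.5674) = 49.74 ms.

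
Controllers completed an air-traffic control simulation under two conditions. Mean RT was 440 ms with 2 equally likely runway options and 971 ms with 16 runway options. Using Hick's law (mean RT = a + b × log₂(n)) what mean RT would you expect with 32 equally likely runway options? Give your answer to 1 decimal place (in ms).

1148.0 ms

With log₂ n on the abscissa the relation is linear; from the two conditions:
  b = (971 − 440) / (log₂ 16 − log₂ 2) = 531 / (4 − 1) = 177.000 ms/bit
  a = 440 − 177.000 × 1 = 263.000 ms
Then RT(32) = 263.000 + 177.000 × log₂ 32 = 263.000 + 177.000 × 5 ≈ 1148.000 ms.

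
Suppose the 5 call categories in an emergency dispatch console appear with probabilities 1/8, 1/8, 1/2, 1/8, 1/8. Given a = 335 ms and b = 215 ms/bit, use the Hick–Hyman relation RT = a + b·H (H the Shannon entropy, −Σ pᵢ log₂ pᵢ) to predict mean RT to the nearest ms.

765 ms

Each term −pᵢ log₂ pᵢ: 0.125·3 + 0.125·3 + 0.5·1 + 0.125·3 + 0.125·3; summed, H = 2.000 bits.
Mean RT = a + bH = 335 + 215·2.000 = 765.00 ms.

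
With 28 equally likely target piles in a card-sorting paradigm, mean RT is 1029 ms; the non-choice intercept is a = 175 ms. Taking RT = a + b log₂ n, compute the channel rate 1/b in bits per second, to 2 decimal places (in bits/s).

5.63 bits/s

b = (1029 − 175)/log₂ 28 = 854/4.8074 = 177.644 ms per bit = 0.17764 s/bit; the reciprocal is 5.629 bits/s.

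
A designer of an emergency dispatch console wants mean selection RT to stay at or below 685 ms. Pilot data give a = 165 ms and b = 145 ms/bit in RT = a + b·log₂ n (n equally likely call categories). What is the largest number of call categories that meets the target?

145·log₂ n ≤ 685 − 165 = 520, giving log₂ n ≤ 3.5862 and n ≤ 12.010. The largest whole number is 12.

12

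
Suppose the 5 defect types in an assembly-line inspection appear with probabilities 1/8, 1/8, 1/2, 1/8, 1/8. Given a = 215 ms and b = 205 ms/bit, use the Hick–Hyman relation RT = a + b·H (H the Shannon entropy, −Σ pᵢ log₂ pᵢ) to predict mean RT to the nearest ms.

625 ms

H = −Σ pᵢ log₂ pᵢ = 0.125·3 + 0.125·3 + 0.5·1 + 0.125·3 + 0.125·3 = 2.000 bits.
RT = 215 + 205 × 2.000 = 625.00 ms.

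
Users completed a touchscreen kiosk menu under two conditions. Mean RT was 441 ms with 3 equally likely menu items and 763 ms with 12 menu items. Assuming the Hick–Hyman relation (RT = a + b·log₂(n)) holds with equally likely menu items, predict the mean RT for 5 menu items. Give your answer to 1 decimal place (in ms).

Solve the two-equation system in a and b:
  b = (763 − 441) / (log₂ 12 − log₂ 3) = 322 / (3.5850 − 1.5850) = 161.000 ms/bit
  a = 441 − 161.000 × 1.5850 = 185.821 ms
Then RT(5) = 185.821 + 161.000 × log₂ 5 = 185.821 + 161.000 × 2.3219 ≈ 559.651 ms.

559.7 ms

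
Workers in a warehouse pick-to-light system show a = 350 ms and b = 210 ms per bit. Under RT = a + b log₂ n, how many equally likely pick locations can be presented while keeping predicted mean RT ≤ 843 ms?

5

Information budget: (843 − 350)/210 = 2.3476 bits, so n ≤ 2^2.3476 = 5.090 → at most 5.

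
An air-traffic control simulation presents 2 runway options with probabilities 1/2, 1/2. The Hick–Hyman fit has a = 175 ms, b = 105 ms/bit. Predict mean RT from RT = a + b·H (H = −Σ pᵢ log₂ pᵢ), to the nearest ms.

280 ms

H = −Σ pᵢ log₂ pᵢ = 0.5·1 + 0.5·1 = 1.000 bits.
RT = 175 + 105 × 1.000 = 280.00 ms.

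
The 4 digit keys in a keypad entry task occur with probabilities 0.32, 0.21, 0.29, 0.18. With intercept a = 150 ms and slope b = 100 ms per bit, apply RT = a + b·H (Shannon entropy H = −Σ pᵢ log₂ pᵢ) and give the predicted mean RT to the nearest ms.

H = 0.32·log₂(1/0.32) + 0.21·log₂(1/0.21) + 0.29·log₂(1/0.29) + 0.18·log₂(1/0.18) = 1.9621 bits.
RT = 150 + 100 × 1.9621 = 346.21 ms.

346 ms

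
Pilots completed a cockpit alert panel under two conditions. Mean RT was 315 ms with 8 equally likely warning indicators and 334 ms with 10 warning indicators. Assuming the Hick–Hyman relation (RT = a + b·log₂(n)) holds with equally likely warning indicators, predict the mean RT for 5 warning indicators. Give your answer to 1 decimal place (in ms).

RT is linear in log₂ n, so two points fix the line:
  b = (334 − 315) / (log₂ 10 − log₂ 8) = 19 / (3.3219 − 3) = 59.019 ms/bit
  a = 315 − 59.019 × 3 = 137.942 ms
Then RT(5) = 137.942 + 59.019 × log₂ 5 = 137.942 + 59.019 × 2.3219 ≈ 274.981 ms.

275.0 ms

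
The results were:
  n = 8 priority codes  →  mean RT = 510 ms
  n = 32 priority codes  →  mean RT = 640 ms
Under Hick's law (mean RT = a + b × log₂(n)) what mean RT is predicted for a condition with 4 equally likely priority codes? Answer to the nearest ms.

445 ms

With log₂ n on the abscissa the relation is linear; from the two conditions:
  b = (640 − 510) / (log₂ 32 − log₂ 8) = 130 / (5 − 3) = 65 ms/bit
  a = 510 − 65 × 3 = 315 ms
Then RT(4) = 315 + 65 × log₂ 4 = 315 + 65 × 2 ≈ 445.000 ms.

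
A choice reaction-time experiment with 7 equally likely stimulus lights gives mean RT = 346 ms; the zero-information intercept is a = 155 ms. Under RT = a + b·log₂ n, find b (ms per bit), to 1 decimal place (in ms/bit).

7 alternatives carry log₂ 7 = 2.8074 bits; the choice cost is 346 − 155 = 191 ms, so b = 191/2.8074 = 68.036 ms/bit.

68.0 ms/bit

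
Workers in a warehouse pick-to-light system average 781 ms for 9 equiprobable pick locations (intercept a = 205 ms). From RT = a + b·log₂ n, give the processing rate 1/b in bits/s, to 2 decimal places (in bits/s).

5.50 bits/s

Choice component = 781 − 205 = 576 ms over log₂(9) = 3.1699 bits.
b = 576 / 3.1699 = 181.708 ms/bit, so 1/b = 5.503 bits/s.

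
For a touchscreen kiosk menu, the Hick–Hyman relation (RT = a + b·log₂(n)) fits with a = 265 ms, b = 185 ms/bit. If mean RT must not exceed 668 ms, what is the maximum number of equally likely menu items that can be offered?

Set 265 + 185·log₂ n ≤ 668 → log₂ n ≤ (668 − 265)/185 = 2.1784.
So n ≤ 2^2.1784 = 4.526; the largest integer n is 4.

4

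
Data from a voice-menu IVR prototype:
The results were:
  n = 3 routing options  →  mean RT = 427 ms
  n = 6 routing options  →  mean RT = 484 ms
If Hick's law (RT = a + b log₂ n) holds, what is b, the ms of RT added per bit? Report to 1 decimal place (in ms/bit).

The slope on a log₂ axis is (484 − 427) / (2.5850 − 1.5850) = 57.000 ms/bit.

57.0 ms/bit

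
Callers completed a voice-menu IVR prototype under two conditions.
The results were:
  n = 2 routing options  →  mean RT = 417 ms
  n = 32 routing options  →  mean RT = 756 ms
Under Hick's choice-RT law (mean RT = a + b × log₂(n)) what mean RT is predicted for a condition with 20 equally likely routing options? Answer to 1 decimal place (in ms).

698.5 ms

RT is linear in log₂ n, so two points fix the line:
  b = (756 − 417) / (log₂ 32 − log₂ 2) = 339 / (5 − 1) = 84.750 ms/bit
  a = 417 − 84.750 × 1 = 332.250 ms
Then RT(20) = 332.250 + 84.750 × log₂ 20 = 332.250 + 84.750 × 4.3219 ≈ 698.533 ms.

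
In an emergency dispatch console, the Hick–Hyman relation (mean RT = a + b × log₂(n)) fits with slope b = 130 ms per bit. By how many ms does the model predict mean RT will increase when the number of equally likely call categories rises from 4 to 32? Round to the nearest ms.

390 ms

Only the slope matters, since a is common to both: ΔRT = b·log₂(n₂/n₁).
log₂(32) − log₂(4) = log₂(32/4) = log₂(8) = 3.
ΔRT = 130 × 3.0000 = 390.000 ms.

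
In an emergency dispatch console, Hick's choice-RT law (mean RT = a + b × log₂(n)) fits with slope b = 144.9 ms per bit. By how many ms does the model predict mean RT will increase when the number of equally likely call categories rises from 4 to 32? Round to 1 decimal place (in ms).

434.7 ms

The intercept a cancels: ΔRT = b·(log₂ n₂ − log₂ n₁) = b·log₂(n₂/n₁).
log₂(32) − log₂(4) = log₂(32/4) = log₂(8) = 3.
ΔRT = 144.9 × 3.0000 = 434.700 ms.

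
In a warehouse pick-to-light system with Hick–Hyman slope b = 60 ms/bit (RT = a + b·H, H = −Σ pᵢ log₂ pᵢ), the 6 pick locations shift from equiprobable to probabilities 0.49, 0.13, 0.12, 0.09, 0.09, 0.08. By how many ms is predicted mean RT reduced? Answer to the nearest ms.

25 ms

The RT saving is b·ΔH. Equiprobable H₀ = log₂(6) = 2.5850 bits; with the given probabilities H = 2.1708 bits.
b·(H₀ − H) = 60 × (2.5850 − 2.1708) = 24.85 ms.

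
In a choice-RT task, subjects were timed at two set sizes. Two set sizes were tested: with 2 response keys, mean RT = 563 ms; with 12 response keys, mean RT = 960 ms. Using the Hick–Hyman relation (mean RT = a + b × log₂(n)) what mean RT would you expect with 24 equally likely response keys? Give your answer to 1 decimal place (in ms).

1113.6 ms

Solve the two-equation system in a and b:
  b = (960 − 563) / (log₂ 12 − log₂ 2) = 397 / (3.5850 − 1) = 153.581 ms/bit
  a = 563 − 153.581 × 1 = 409.419 ms
Then RT(24) = 409.419 + 153.581 × log₂ 24 = 409.419 + 153.581 × 4.5850 ≈ 1113.581 ms.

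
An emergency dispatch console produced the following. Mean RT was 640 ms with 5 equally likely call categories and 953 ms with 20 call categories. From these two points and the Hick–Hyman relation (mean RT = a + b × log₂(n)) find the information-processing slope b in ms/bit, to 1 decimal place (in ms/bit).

b = (RT₂ − RT₁)/(log₂ n₂ − log₂ n₁) = (953 − 640)/(4.3219 − 2.3219) = 156.500 ms/bit.

156.5 ms/bit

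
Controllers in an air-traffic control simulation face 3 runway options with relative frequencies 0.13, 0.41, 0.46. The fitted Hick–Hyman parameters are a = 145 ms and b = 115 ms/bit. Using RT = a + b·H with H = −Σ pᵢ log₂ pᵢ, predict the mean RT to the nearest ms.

309 ms

H = 0.13·log₂(1/0.13) + 0.41·log₂(1/0.41) + 0.46·log₂(1/0.46) = 1.4254 bits.
RT = 145 + 115 × 1.4254 = 308.92 ms.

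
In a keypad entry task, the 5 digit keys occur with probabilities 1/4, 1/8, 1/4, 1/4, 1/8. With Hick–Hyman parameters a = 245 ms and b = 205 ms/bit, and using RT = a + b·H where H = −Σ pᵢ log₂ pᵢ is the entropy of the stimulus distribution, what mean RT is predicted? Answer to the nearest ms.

706 ms

H = −Σ pᵢ log₂ pᵢ = 0.25·2 + 0.125·3 + 0.25·2 + 0.25·2 + 0.125·3 = 2.250 bits.
RT = 245 + 205 × 2.250 = 706.25 ms.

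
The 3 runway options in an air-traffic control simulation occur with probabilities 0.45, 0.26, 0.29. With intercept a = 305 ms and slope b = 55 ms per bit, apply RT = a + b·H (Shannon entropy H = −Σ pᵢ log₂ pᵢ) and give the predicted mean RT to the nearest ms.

390 ms

H = 0.45·log₂(1/0.45) + 0.26·log₂(1/0.26) + 0.29·log₂(1/0.29) = 1.5416 bits.
RT = 305 + 55 × 1.5416 = 389.79 ms.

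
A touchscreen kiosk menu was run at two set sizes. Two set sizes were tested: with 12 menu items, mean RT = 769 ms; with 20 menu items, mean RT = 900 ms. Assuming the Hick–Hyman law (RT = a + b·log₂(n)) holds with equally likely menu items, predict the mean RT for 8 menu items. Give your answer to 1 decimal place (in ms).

With log₂ n on the abscissa the relation is linear; from the two conditions:
  b = (900 − 769) / (log₂ 20 − log₂ 12) = 131 / (4.3219 − 3.5850) = 177.756 ms/bit
  a = 769 − 177.756 × 3.5850 = 131.752 ms
Then RT(8) = 131.752 + 177.756 × log₂ 8 = 131.752 + 177.756 × 3 ≈ 665.019 ms.

665.0 ms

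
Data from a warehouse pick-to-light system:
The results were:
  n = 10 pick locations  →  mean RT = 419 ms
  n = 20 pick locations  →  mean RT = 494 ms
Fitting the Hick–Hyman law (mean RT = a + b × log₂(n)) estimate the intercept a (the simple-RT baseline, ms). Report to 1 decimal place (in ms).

The slope on a log₂ axis is (494 − 419) / (4.3219 − 3.3219) = 75.000 ms/bit.
a = RT₁ − b·log₂ n₁ = 419 − 75.000 × 3.3219 = 169.855 ms.

169.9 ms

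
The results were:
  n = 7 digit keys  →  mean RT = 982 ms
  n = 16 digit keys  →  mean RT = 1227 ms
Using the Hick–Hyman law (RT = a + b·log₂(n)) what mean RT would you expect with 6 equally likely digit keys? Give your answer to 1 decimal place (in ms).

RT is linear in log₂ n, so two points fix the line:
  b = (1227 − 982) / (log₂ 16 − log₂ 7) = 245 / (4 − 2.8074) = 205.426 ms/bit
  a = 982 − 205.426 × 2.8074 = 405.297 ms
Then RT(6) = 405.297 + 205.426 × log₂ 6 = 405.297 + 205.426 × 2.5850 ≈ 936.315 ms.

936.3 ms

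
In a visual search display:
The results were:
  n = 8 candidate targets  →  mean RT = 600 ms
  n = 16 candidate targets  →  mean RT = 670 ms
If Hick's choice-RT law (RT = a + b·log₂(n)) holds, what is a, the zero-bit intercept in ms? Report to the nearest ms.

390 ms

Slope: b = (670 − 600) / (log₂ 16 − log₂ 8) = 70/1.0000 = 70 ms/bit.
Intercept: a = 600 − 70·log₂(8) = 390.000 ms.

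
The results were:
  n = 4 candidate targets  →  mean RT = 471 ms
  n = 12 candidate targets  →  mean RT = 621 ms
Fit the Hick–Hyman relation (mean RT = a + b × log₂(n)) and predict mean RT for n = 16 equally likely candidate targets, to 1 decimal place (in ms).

660.3 ms

RT is linear in log₂ n, so two points fix the line:
  b = (621 − 471) / (log₂ 12 − log₂ 4) = 150 / (3.5850 − 2) = 94.639 ms/bit
  a = 471 − 94.639 × 2 = 281.721 ms
Then RT(16) = 281.721 + 94.639 × log₂ 16 = 281.721 + 94.639 × 4 ≈ 660.279 ms.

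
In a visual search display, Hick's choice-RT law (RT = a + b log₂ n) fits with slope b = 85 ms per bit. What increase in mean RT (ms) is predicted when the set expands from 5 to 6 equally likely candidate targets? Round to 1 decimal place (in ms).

22.4 ms

ΔRT = (a + b log₂ n₂) − (a + b log₂ n₁) = b·(log₂ n₂ − log₂ n₁).
log₂(6) − log₂(5) = 2.5850 − 2.3219 = 0.2630.
ΔRT = 85 × 0.2630 = 22.358 ms.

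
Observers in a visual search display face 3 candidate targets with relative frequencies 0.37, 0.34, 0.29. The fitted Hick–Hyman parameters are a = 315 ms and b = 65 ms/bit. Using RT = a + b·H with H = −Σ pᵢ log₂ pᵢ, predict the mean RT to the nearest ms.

Entropy contributions −pᵢ log₂ pᵢ: 0.5307, 0.5292, 0.5179; sum H = 1.5778 bits.
RT = a + bH = 315 + 65·1.5778 = 417.56 ms.

418 ms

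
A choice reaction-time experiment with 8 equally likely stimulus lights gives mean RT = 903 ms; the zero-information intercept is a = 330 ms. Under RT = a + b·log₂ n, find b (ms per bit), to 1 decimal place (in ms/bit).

191.0 ms/bit

log₂(8) = 3 bits.
b = (RT − a)/log₂ n = (903 − 330) / 3 = 191.000 ms/bit.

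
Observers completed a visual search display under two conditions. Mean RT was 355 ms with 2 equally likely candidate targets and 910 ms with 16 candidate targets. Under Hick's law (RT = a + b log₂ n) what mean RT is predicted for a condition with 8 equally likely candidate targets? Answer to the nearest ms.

RT is linear in log₂ n, so two points fix the line:
  b = (910 − 355) / (log₂ 16 − log₂ 2) = 555 / (4 − 1) = 185 ms/bit
  a = 355 − 185 × 1 = 170 ms
Then RT(8) = 170 + 185 × log₂ 8 = 170 + 185 × 3 ≈ 725.000 ms.

725 ms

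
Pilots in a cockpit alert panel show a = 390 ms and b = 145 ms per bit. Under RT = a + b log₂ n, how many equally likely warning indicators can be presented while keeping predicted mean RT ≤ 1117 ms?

Set 390 + 145·log₂ n ≤ 1117 → log₂ n ≤ (1117 − 390)/145 = 5.0138.
So n ≤ 2^5.0138 = 32.307; the largest integer n is 32.

32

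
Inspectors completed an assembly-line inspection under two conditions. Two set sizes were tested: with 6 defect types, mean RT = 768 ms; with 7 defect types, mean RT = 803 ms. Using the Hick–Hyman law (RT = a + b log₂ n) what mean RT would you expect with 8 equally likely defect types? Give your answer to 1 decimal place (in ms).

833.3 ms

RT is linear in log₂ n, so two points fix the line:
  b = (803 − 768) / (log₂ 7 − log₂ 6) = 35 / (2.8074 − 2.5850) = 157.379 ms/bit
  a = 768 − 157.379 × 2.5850 = 361.180 ms
Then RT(8) = 361.180 + 157.379 × log₂ 8 = 361.180 + 157.379 × 3 ≈ 833.318 ms.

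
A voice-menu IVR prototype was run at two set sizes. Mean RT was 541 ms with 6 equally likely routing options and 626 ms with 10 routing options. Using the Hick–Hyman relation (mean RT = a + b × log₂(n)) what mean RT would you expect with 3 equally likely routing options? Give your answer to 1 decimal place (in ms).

Fit slope and intercept:
  b = (626 − 541) / (log₂ 10 − log₂ 6) = 85 / (3.3219 − 2.5850) = 115.338 ms/bit
  a = 541 − 115.338 × 2.5850 = 242.856 ms
Then RT(3) = 242.856 + 115.338 × log₂ 3 = 242.856 + 115.338 × 1.5850 ≈ 425.662 ms.

425.7 ms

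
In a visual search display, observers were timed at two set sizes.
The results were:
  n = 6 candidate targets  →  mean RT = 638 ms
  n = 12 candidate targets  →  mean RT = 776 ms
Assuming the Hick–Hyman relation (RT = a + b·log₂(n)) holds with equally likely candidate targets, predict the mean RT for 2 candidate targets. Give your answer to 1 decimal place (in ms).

419.3 ms

Solve the two-equation system in a and b:
  b = (776 − 638) / (log₂ 12 − log₂ 6) = 138 / (3.5850 − 2.5850) = 138.000 ms/bit
  a = 638 − 138.000 × 2.5850 = 281.275 ms
Then RT(2) = 281.275 + 138.000 × log₂ 2 = 281.275 + 138.000 × 1 ≈ 419.275 ms.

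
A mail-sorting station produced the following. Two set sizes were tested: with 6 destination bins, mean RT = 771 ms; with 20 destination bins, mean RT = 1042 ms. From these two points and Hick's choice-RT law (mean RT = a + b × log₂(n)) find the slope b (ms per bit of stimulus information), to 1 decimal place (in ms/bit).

156.0 ms/bit

Slope: b = (1042 − 771) / (log₂ 20 − log₂ 6) = 271/1.7370 = 156.019 ms/bit.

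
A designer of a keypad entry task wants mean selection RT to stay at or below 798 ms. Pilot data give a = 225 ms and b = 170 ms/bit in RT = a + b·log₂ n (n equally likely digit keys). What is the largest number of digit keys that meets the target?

10

Information budget: (798 − 225)/170 = 3.3706 bits, so n ≤ 2^3.3706 = 10.343 → at most 10.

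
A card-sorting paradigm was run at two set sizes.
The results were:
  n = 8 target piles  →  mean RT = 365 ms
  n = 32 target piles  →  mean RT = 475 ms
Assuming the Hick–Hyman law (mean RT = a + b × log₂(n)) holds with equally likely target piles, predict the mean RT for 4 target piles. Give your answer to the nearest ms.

Solve the two-equation system in a and b:
  b = (475 − 365) / (log₂ 32 − log₂ 8) = 110 / (5 − 3) = 55 ms/bit
  a = 365 − 55 × 3 = 200 ms
Then RT(4) = 200 + 55 × log₂ 4 = 200 + 55 × 2 ≈ 310.000 ms.

310 ms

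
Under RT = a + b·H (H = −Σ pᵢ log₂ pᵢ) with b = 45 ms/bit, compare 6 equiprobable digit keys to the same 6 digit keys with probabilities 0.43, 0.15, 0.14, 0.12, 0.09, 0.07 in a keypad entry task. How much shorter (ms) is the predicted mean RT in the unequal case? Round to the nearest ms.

14 ms

The RT saving is b·ΔH. Equiprobable H₀ = log₂(6) = 2.5850 bits; with the given probabilities H = 2.2795 bits.
b·(H₀ − H) = 45 × (2.5850 − 2.2795) = 13.75 ms.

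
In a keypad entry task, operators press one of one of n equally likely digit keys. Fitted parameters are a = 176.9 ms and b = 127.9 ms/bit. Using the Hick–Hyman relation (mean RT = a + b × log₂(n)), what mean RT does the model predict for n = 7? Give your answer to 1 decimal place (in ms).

log₂(7) = 2.8074 bits, so RT = 176.9 + 127.9 × 2.8074 ≈ 535.961 ms.

536.0 ms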